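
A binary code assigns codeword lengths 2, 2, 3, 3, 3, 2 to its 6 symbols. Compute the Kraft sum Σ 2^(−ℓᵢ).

1.125

With common denominator 2^3 = 8: Σ 2^(−ℓᵢ) = 2/8 + 2/8 + 1/8 + 1/8 + 1/8 + 2/8 = 9/8 = 1.125.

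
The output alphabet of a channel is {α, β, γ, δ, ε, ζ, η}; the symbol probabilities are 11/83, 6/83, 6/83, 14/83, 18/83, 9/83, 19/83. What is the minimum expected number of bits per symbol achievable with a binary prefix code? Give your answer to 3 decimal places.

2.699 bits/symbol

Repeatedly combine the two least-probable nodes; the expected code length is the sum of the merged weights.
merge 6/83 + 6/83 → 12/83
merge 9/83 + 11/83 → 20/83
merge 12/83 + 14/83 → 26/83
merge 18/83 + 19/83 → 37/83
merge 20/83 + 26/83 → 46/83
merge 37/83 + 46/83 → 1
L = 12/83 + 20/83 + 26/83 + 37/83 + 46/83 + 1 = 224/83 ≈ 2.699 bits/symbol.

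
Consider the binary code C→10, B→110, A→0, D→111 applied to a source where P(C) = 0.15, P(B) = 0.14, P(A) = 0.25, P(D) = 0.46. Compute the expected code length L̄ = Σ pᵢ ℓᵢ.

L̄ = Σ pᵢ·ℓᵢ = 0.15·2 + 0.14·3 + 0.25·1 + 0.46·3 = 2.35 bits/symbol.

2.35 bits/symbol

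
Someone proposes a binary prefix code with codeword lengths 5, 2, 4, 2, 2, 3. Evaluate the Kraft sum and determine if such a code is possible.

0.96875; yes

With common denominator 2^5 = 32: Σ 2^(−ℓᵢ) = 1/32 + 8/32 + 2/32 + 8/32 + 8/32 + 4/32 = 31/32 = 0.96875.
Kraft's inequality requires Σ ≤ 1; here Σ = 0.96875 ≤ 1, so such a prefix code exists.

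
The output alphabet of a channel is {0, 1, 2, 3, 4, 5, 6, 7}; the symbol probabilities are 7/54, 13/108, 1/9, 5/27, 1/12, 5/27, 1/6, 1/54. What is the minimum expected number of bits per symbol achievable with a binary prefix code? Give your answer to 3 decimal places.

2.917 bits/symbol

Repeatedly combine the two least-probable nodes; the expected code length is the sum of the merged weights.
merge 1/54 + 1/12 → 11/108
merge 11/108 + 1/9 → 23/108
merge 13/108 + 7/54 → 1/4
merge 1/6 + 5/27 → 19/54
merge 5/27 + 23/108 → 43/108
merge 1/4 + 19/54 → 65/108
merge 43/108 + 65/108 → 1
L = 11/108 + 23/108 + 1/4 + 19/54 + 43/108 + 65/108 + 1 = 35/12 ≈ 2.917 bits/symbol.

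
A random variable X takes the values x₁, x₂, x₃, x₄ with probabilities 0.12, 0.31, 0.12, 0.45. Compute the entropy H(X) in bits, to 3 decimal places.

H = −Σ pᵢ log₂ pᵢ.
−0.12·log₂(0.12) = 0.3671
−0.31·log₂(0.31) = 0.5238
−0.12·log₂(0.12) = 0.3671
−0.45·log₂(0.45) = 0.5184
Sum ≈ 1.7763 → 1.776 bits.

1.776 bits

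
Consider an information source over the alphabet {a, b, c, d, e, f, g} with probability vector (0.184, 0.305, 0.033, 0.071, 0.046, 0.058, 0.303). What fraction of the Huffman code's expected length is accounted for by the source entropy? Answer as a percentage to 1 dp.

98.1%

Entropy H = −Σ p log₂ p ≈ 2.3698 bits.
Huffman merges: 33/1000+23/500→79/1000; 29/500+71/1000→129/1000; 79/1000+129/1000→26/125; 23/125+26/125→49/125; 303/1000+61/200→76/125; 49/125+76/125→1. L = 302/125 ≈ 2.4160.
Efficiency = H/L = 2.3698/2.4160 = 98.1%.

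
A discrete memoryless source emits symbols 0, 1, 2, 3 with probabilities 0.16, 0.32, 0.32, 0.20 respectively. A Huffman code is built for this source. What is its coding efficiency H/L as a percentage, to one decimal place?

Entropy H = −Σ p log₂ p ≈ 1.9395 bits.
Huffman merges: 4/25+1/5→9/25; 8/25+8/25→16/25; 9/25+16/25→1. L = 2 ≈ 2.0000.
Efficiency = H/L = 1.9395/2.0000 = 97.0%.

97.0%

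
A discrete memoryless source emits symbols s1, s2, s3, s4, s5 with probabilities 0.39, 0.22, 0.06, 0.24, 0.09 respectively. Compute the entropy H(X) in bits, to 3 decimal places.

2.061 bits

H = −Σ pᵢ log₂ pᵢ.
−0.39·log₂(0.39) = 0.5298
−0.22·log₂(0.22) = 0.4806
−0.06·log₂(0.06) = 0.2435
−0.24·log₂(0.24) = 0.4941
−0.09·log₂(0.09) = 0.3127
Sum ≈ 2.0607 → 2.061 bits.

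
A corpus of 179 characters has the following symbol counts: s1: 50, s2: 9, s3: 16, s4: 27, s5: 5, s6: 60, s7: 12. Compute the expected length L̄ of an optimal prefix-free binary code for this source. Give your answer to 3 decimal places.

Probabilities are the counts divided by 179.
Repeatedly combine the two least-probable nodes; the expected code length is the sum of the merged weights.
merge 5/179 + 9/179 → 14/179
merge 12/179 + 14/179 → 26/179
merge 16/179 + 26/179 → 42/179
merge 27/179 + 42/179 → 69/179
merge 50/179 + 60/179 → 110/179
merge 69/179 + 110/179 → 1
L = 14/179 + 26/179 + 42/179 + 69/179 + 110/179 + 1 = 440/179 ≈ 2.458 bits/symbol.

2.458 bits/symbol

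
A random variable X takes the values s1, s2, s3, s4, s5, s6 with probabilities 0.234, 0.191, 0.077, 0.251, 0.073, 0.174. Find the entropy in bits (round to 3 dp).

2.447 bits

H = −Σ pᵢ log₂ pᵢ.
−0.234·log₂(0.234) = 0.4903
−0.191·log₂(0.191) = 0.4562
−0.077·log₂(0.077) = 0.2848
−0.251·log₂(0.251) = 0.5006
−0.073·log₂(0.073) = 0.2756
−0.174·log₂(0.174) = 0.4390
Sum ≈ 2.4465 → 2.447 bits.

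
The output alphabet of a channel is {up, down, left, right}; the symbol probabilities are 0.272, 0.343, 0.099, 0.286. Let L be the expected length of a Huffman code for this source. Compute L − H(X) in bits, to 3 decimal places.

Entropy H = −Σ p log₂ p ≈ 1.8872 bits.
Huffman merges: 99/1000+34/125→371/1000; 143/500+343/1000→629/1000; 371/1000+629/1000→1. L = 2 ≈ 2.0000.
L − H = 2.0000 − 1.8872 = 0.113 bits.

0.113 bits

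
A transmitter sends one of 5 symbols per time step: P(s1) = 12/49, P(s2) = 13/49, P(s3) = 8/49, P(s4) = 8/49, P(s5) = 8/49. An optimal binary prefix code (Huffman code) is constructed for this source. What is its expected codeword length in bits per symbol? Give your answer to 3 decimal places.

Repeatedly combine the two least-probable nodes; the expected code length is the sum of the merged weights.
merge 8/49 + 8/49 → 16/49
merge 8/49 + 12/49 → 20/49
merge 13/49 + 16/49 → 29/49
merge 20/49 + 29/49 → 1
L = 16/49 + 20/49 + 29/49 + 1 = 114/49 ≈ 2.327 bits/symbol.

2.327 bits/symbol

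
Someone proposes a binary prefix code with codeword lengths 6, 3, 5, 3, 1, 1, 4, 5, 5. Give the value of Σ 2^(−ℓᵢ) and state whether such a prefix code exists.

1.421875; no

With common denominator 2^6 = 64: Σ 2^(−ℓᵢ) = 1/64 + 8/64 + 2/64 + 8/64 + 32/64 + 32/64 + 4/64 + 2/64 + 2/64 = 91/64 = 1.421875.
Kraft's inequality requires Σ ≤ 1; here Σ = 1.421875 > 1, so no such prefix code exists.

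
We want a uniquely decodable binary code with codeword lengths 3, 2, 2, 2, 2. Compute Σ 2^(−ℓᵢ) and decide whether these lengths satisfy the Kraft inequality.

With common denominator 2^3 = 8: Σ 2^(−ℓᵢ) = 1/8 + 2/8 + 2/8 + 2/8 + 2/8 = 9/8 = 1.125.
Kraft's inequality requires Σ ≤ 1; here Σ = 1.125 > 1, so no such prefix code exists.

1.125; no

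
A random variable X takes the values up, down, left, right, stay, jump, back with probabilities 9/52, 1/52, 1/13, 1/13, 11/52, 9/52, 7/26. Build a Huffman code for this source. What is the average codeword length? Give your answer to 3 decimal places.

2.615 bits/symbol

Repeatedly combine the two least-probable nodes; the expected code length is the sum of the merged weights.
merge 1/52 + 1/13 → 5/52
merge 1/13 + 5/52 → 9/52
merge 9/52 + 9/52 → 9/26
merge 9/52 + 11/52 → 5/13
merge 7/26 + 9/26 → 8/13
merge 5/13 + 8/13 → 1
L = 5/52 + 9/52 + 9/26 + 5/13 + 8/13 + 1 = 34/13 ≈ 2.615 bits/symbol.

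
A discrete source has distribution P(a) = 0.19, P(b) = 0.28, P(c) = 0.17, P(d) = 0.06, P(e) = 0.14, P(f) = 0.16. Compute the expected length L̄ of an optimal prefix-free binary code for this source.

2.53 bits/symbol

Repeatedly combine the two least-probable nodes; the expected code length is the sum of the merged weights.
merge 3/50 + 7/50 → 1/5
merge 4/25 + 17/100 → 33/100
merge 19/100 + 1/5 → 39/100
merge 7/25 + 33/100 → 61/100
merge 39/100 + 61/100 → 1
L = 1/5 + 33/100 + 39/100 + 61/100 + 1 = 253/100 = 2.53 bits/symbol.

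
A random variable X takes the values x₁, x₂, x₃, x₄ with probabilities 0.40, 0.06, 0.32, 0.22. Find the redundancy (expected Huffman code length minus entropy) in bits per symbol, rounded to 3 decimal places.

Entropy H = −Σ p log₂ p ≈ 1.7789 bits.
Huffman merges: 3/50+11/50→7/25; 7/25+8/25→3/5; 2/5+3/5→1. L = 47/25 ≈ 1.8800.
L − H = 1.8800 − 1.7789 = 0.101 bits.

0.101 bits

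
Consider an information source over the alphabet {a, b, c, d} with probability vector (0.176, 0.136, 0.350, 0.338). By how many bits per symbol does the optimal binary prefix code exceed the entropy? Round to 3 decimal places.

Entropy H = −Σ p log₂ p ≈ 1.8916 bits.
Huffman merges: 17/125+22/125→39/125; 39/125+169/500→13/20; 7/20+13/20→1. L = 981/500 ≈ 1.9620.
L − H = 1.9620 − 1.8916 = 0.070 bits.

0.070 bits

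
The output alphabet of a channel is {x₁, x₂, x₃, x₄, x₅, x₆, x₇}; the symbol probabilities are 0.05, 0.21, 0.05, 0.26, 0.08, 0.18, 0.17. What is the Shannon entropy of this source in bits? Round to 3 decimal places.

2.582 bits

H = −Σ pᵢ log₂ pᵢ.
−0.05·log₂(0.05) = 0.2161
−0.21·log₂(0.21) = 0.4728
−0.05·log₂(0.05) = 0.2161
−0.26·log₂(0.26) = 0.5053
−0.08·log₂(0.08) = 0.2915
−0.18·log₂(0.18) = 0.4453
−0.17·log₂(0.17) = 0.4346
Sum ≈ 2.5817 → 2.582 bits.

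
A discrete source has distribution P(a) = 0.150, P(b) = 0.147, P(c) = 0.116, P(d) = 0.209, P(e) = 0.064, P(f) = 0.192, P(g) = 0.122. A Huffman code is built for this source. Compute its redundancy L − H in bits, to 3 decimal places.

0.048 bits

Entropy H = −Σ p log₂ p ≈ 2.7309 bits.
Huffman merges: 8/125+29/250→9/50; 61/500+147/1000→269/1000; 3/20+9/50→33/100; 24/125+209/1000→401/1000; 269/1000+33/100→599/1000; 401/1000+599/1000→1. L = 2779/1000 ≈ 2.7790.
L − H = 2.7790 − 2.7309 = 0.048 bits.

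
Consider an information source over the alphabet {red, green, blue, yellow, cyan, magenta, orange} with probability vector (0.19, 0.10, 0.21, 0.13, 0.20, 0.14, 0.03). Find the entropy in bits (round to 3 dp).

2.656 bits

H = −Σ pᵢ log₂ pᵢ.
−0.19·log₂(0.19) = 0.4552
−0.10·log₂(0.10) = 0.3322
−0.21·log₂(0.21) = 0.4728
−0.13·log₂(0.13) = 0.3826
−0.20·log₂(0.20) = 0.4644
−0.14·log₂(0.14) = 0.3971
−0.03·log₂(0.03) = 0.1518
Sum ≈ 2.6561 → 2.656 bits.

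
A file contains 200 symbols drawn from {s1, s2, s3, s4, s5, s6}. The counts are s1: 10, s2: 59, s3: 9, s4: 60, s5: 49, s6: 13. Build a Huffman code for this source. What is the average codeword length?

2.255 bits/symbol

Probabilities are the counts divided by 200.
Repeatedly combine the two least-probable nodes; the expected code length is the sum of the merged weights.
merge 9/200 + 1/20 → 19/200
merge 13/200 + 19/200 → 4/25
merge 4/25 + 49/200 → 81/200
merge 59/200 + 3/10 → 119/200
merge 81/200 + 119/200 → 1
L = 19/200 + 4/25 + 81/200 + 119/200 + 1 = 451/200 = 2.255 bits/symbol.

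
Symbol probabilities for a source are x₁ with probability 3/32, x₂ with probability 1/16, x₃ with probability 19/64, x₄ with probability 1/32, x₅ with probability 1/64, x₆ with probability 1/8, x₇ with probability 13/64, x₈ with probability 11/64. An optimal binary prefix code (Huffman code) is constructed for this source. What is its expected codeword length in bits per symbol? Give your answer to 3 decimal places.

Repeatedly combine the two least-probable nodes; the expected code length is the sum of the merged weights.
merge 1/64 + 1/32 → 3/64
merge 3/64 + 1/16 → 7/64
merge 3/32 + 7/64 → 13/64
merge 1/8 + 11/64 → 19/64
merge 13/64 + 13/64 → 13/32
merge 19/64 + 19/64 → 19/32
merge 13/32 + 19/32 → 1
L = 3/64 + 7/64 + 13/64 + 19/64 + 13/32 + 19/32 + 1 = 85/32 ≈ 2.656 bits/symbol.

2.656 bits/symbol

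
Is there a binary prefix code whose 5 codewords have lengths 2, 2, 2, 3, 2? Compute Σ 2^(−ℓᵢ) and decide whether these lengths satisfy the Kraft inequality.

1.125; no

With common denominator 2^3 = 8: Σ 2^(−ℓᵢ) = 2/8 + 2/8 + 2/8 + 1/8 + 2/8 = 9/8 = 1.125.
Kraft's inequality requires Σ ≤ 1; here Σ = 1.125 > 1, so no such prefix code exists.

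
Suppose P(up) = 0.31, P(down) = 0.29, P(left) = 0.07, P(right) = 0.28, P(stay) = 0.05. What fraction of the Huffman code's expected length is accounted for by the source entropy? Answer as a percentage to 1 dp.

Entropy H = −Σ p log₂ p ≈ 2.0406 bits.
Huffman merges: 1/20+7/100→3/25; 3/25+7/25→2/5; 29/100+31/100→3/5; 2/5+3/5→1. L = 53/25 ≈ 2.1200.
Efficiency = H/L = 2.0406/2.1200 = 96.3%.

96.3%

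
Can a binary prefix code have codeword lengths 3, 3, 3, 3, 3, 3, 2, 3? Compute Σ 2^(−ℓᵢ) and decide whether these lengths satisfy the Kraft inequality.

1.125; no

With common denominator 2^3 = 8: Σ 2^(−ℓᵢ) = 1/8 + 1/8 + 1/8 + 1/8 + 1/8 + 1/8 + 2/8 + 1/8 = 9/8 = 1.125.
Kraft's inequality requires Σ ≤ 1; here Σ = 1.125 > 1, so no such prefix code exists.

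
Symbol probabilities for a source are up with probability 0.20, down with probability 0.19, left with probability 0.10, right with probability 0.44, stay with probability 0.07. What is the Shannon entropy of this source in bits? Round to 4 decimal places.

2.0415 bits

H = −Σ pᵢ log₂ pᵢ.
−0.20·log₂(0.20) = 0.4644
−0.19·log₂(0.19) = 0.4552
−0.10·log₂(0.10) = 0.3322
−0.44·log₂(0.44) = 0.5211
−0.07·log₂(0.07) = 0.2686
Sum ≈ 2.0415 → 2.0415 bits.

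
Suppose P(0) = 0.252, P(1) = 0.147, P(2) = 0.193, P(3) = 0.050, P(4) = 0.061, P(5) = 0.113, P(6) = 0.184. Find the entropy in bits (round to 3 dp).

2.633 bits

H = −Σ pᵢ log₂ pᵢ.
−0.252·log₂(0.252) = 0.5011
−0.147·log₂(0.147) = 0.4066
−0.193·log₂(0.193) = 0.4581
−0.050·log₂(0.050) = 0.2161
−0.061·log₂(0.061) = 0.2461
−0.113·log₂(0.113) = 0.3555
−0.184·log₂(0.184) = 0.4494
Sum ≈ 2.6328 → 2.633 bits.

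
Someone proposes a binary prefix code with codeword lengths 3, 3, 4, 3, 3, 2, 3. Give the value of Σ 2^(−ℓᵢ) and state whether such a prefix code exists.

0.9375; yes

With common denominator 2^4 = 16: Σ 2^(−ℓᵢ) = 2/16 + 2/16 + 1/16 + 2/16 + 2/16 + 4/16 + 2/16 = 15/16 = 0.9375.
Kraft's inequality requires Σ ≤ 1; here Σ = 0.9375 ≤ 1, so such a prefix code exists.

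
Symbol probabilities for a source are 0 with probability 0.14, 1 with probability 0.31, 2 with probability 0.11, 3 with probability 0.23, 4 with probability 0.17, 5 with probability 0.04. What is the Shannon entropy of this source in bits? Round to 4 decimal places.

H = −Σ pᵢ log₂ pᵢ.
−0.14·log₂(0.14) = 0.3971
−0.31·log₂(0.31) = 0.5238
−0.11·log₂(0.11) = 0.3503
−0.23·log₂(0.23) = 0.4877
−0.17·log₂(0.17) = 0.4346
−0.04·log₂(0.04) = 0.1858
Sum ≈ 2.3792 → 2.3792 bits.

2.3792 bits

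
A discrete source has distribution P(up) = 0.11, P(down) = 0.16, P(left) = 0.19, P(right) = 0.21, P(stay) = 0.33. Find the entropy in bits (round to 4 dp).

H = −Σ pᵢ log₂ pᵢ.
−0.11·log₂(0.11) = 0.3503
−0.16·log₂(0.16) = 0.4230
−0.19·log₂(0.19) = 0.4552
−0.21·log₂(0.21) = 0.4728
−0.33·log₂(0.33) = 0.5278
Sum ≈ 2.2292 → 2.2292 bits.

2.2292 bits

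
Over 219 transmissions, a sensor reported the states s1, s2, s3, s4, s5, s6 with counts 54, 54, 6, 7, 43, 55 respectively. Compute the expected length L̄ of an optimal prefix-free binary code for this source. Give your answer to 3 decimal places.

2.315 bits/symbol

Probabilities are the counts divided by 219.
Repeatedly combine the two least-probable nodes; the expected code length is the sum of the merged weights.
merge 2/73 + 7/219 → 13/219
merge 13/219 + 43/219 → 56/219
merge 18/73 + 18/73 → 36/73
merge 55/219 + 56/219 → 37/73
merge 36/73 + 37/73 → 1
L = 13/219 + 56/219 + 36/73 + 37/73 + 1 = 169/73 ≈ 2.315 bits/symbol.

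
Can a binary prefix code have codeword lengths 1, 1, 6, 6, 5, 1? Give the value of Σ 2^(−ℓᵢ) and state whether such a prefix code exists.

With common denominator 2^6 = 64: Σ 2^(−ℓᵢ) = 32/64 + 32/64 + 1/64 + 1/64 + 2/64 + 32/64 = 100/64 = 1.5625.
Kraft's inequality requires Σ ≤ 1; here Σ = 1.5625 > 1, so no such prefix code exists.

1.5625; no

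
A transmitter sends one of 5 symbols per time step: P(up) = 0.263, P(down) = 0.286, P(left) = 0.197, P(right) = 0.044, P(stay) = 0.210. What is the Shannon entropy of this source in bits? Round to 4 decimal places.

2.1561 bits

H = −Σ pᵢ log₂ pᵢ.
−0.263·log₂(0.263) = 0.5068
−0.286·log₂(0.286) = 0.5165
−0.197·log₂(0.197) = 0.4617
−0.044·log₂(0.044) = 0.1983
−0.210·log₂(0.210) = 0.4728
Sum ≈ 2.1561 → 2.1561 bits.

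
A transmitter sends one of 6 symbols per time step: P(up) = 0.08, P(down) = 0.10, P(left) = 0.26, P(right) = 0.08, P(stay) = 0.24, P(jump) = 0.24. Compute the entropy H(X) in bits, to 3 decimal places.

2.409 bits

H = −Σ pᵢ log₂ pᵢ.
−0.08·log₂(0.08) = 0.2915
−0.10·log₂(0.10) = 0.3322
−0.26·log₂(0.26) = 0.5053
−0.08·log₂(0.08) = 0.2915
−0.24·log₂(0.24) = 0.4941
−0.24·log₂(0.24) = 0.4941
Sum ≈ 2.4088 → 2.409 bits.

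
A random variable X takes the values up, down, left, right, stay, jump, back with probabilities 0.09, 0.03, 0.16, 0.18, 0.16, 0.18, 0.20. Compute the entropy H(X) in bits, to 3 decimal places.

H = −Σ pᵢ log₂ pᵢ.
−0.09·log₂(0.09) = 0.3127
−0.03·log₂(0.03) = 0.1518
−0.16·log₂(0.16) = 0.4230
−0.18·log₂(0.18) = 0.4453
−0.16·log₂(0.16) = 0.4230
−0.18·log₂(0.18) = 0.4453
−0.20·log₂(0.20) = 0.4644
Sum ≈ 2.6655 → 2.665 bits.

2.665 bits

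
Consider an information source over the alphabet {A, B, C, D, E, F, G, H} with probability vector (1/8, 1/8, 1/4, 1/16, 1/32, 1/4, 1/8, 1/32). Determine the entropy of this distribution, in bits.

Each probability is a power of 1/2, so log₂(1/p) is an integer.
H = Σ p·log₂(1/p) = 1/8·3 + 1/8·3 + 1/4·2 + 1/16·4 + 1/32·5 + 1/4·2 + 1/8·3 + 1/32·5 = 2.6875 bits.

2.6875 bits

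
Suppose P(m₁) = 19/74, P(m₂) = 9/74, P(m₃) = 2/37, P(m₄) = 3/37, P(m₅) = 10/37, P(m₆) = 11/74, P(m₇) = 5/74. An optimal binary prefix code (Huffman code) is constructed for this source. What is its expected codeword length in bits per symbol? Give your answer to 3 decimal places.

Repeatedly combine the two least-probable nodes; the expected code length is the sum of the merged weights.
merge 2/37 + 5/74 → 9/74
merge 3/37 + 9/74 → 15/74
merge 9/74 + 11/74 → 10/37
merge 15/74 + 19/74 → 17/37
merge 10/37 + 10/37 → 20/37
merge 17/37 + 20/37 → 1
L = 9/74 + 15/74 + 10/37 + 17/37 + 20/37 + 1 = 96/37 ≈ 2.595 bits/symbol.

2.595 bits/symbol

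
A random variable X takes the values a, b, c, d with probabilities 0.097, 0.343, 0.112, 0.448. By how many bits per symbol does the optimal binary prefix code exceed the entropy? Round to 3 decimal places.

0.032 bits

Entropy H = −Σ p log₂ p ≈ 1.7287 bits.
Huffman merges: 97/1000+14/125→209/1000; 209/1000+343/1000→69/125; 56/125+69/125→1. L = 1761/1000 ≈ 1.7610.
L − H = 1.7610 − 1.7287 = 0.032 bits.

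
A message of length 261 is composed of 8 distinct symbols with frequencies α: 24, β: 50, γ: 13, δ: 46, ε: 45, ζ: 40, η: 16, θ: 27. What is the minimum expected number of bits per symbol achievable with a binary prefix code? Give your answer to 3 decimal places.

2.920 bits/symbol

Probabilities are the counts divided by 261.
Repeatedly combine the two least-probable nodes; the expected code length is the sum of the merged weights.
merge 13/261 + 16/261 → 1/9
merge 8/87 + 3/29 → 17/87
merge 1/9 + 40/261 → 23/87
merge 5/29 + 46/261 → 91/261
merge 50/261 + 17/87 → 101/261
merge 23/87 + 91/261 → 160/261
merge 101/261 + 160/261 → 1
L = 1/9 + 17/87 + 23/87 + 91/261 + 101/261 + 160/261 + 1 = 254/87 ≈ 2.920 bits/symbol.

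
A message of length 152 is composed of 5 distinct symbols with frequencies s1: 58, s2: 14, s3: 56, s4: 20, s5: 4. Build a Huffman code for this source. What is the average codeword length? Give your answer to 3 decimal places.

Probabilities are the counts divided by 152.
Repeatedly combine the two least-probable nodes; the expected code length is the sum of the merged weights.
merge 1/38 + 7/76 → 9/76
merge 9/76 + 5/38 → 1/4
merge 1/4 + 7/19 → 47/76
merge 29/76 + 47/76 → 1
L = 9/76 + 1/4 + 47/76 + 1 = 151/76 ≈ 1.987 bits/symbol.

1.987 bits/symbol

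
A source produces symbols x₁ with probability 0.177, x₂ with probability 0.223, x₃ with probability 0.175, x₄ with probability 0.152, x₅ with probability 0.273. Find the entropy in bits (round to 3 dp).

2.289 bits

H = −Σ pᵢ log₂ pᵢ.
−0.177·log₂(0.177) = 0.4422
−0.223·log₂(0.223) = 0.4828
−0.175·log₂(0.175) = 0.4401
−0.152·log₂(0.152) = 0.4131
−0.273·log₂(0.273) = 0.5113
Sum ≈ 2.2894 → 2.289 bits.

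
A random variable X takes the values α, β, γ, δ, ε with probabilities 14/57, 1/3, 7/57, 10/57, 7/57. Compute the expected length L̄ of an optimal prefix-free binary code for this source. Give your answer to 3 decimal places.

Repeatedly combine the two least-probable nodes; the expected code length is the sum of the merged weights.
merge 7/57 + 7/57 → 14/57
merge 10/57 + 14/57 → 8/19
merge 14/57 + 1/3 → 11/19
merge 8/19 + 11/19 → 1
L = 14/57 + 8/19 + 11/19 + 1 = 128/57 ≈ 2.246 bits/symbol.

2.246 bits/symbol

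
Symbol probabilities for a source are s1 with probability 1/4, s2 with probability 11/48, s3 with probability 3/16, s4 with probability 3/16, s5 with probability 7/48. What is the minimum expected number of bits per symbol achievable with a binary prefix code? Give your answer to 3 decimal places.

2.333 bits/symbol

Repeatedly combine the two least-probable nodes; the expected code length is the sum of the merged weights.
merge 7/48 + 3/16 → 1/3
merge 3/16 + 11/48 → 5/12
merge 1/4 + 1/3 → 7/12
merge 5/12 + 7/12 → 1
L = 1/3 + 5/12 + 7/12 + 1 = 7/3 ≈ 2.333 bits/symbol.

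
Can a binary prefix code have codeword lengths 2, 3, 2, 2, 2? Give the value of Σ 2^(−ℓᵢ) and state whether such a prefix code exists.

With common denominator 2^3 = 8: Σ 2^(−ℓᵢ) = 2/8 + 1/8 + 2/8 + 2/8 + 2/8 = 9/8 = 1.125.
Kraft's inequality requires Σ ≤ 1; here Σ = 1.125 > 1, so no such prefix code exists.

1.125; no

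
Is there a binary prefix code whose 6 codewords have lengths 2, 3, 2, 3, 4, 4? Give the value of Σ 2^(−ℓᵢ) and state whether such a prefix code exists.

0.875; yes

With common denominator 2^4 = 16: Σ 2^(−ℓᵢ) = 4/16 + 2/16 + 4/16 + 2/16 + 1/16 + 1/16 = 14/16 = 0.875.
Kraft's inequality requires Σ ≤ 1; here Σ = 0.875 ≤ 1, so such a prefix code exists.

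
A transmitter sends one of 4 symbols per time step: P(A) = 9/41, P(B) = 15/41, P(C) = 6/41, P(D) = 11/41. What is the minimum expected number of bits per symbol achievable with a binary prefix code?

2 bits/symbol

Repeatedly combine the two least-probable nodes; the expected code length is the sum of the merged weights.
merge 6/41 + 9/41 → 15/41
merge 11/41 + 15/41 → 26/41
merge 15/41 + 26/41 → 1
L = 15/41 + 26/41 + 1 = 2 bits/symbol.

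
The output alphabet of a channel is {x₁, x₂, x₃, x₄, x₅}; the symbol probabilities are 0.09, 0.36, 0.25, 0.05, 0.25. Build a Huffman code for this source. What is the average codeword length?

2.14 bits/symbol

Repeatedly combine the two least-probable nodes; the expected code length is the sum of the merged weights.
merge 1/20 + 9/100 → 7/50
merge 7/50 + 1/4 → 39/100
merge 1/4 + 9/25 → 61/100
merge 39/100 + 61/100 → 1
L = 7/50 + 39/100 + 61/100 + 1 = 107/50 = 2.14 bits/symbol.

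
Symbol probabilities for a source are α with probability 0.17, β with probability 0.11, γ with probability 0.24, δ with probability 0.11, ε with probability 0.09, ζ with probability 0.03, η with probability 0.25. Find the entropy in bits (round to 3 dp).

2.594 bits

H = −Σ pᵢ log₂ pᵢ.
−0.17·log₂(0.17) = 0.4346
−0.11·log₂(0.11) = 0.3503
−0.24·log₂(0.24) = 0.4941
−0.11·log₂(0.11) = 0.3503
−0.09·log₂(0.09) = 0.3127
−0.03·log₂(0.03) = 0.1518
−0.25·log₂(0.25) = 0.5000
Sum ≈ 2.5937 → 2.594 bits.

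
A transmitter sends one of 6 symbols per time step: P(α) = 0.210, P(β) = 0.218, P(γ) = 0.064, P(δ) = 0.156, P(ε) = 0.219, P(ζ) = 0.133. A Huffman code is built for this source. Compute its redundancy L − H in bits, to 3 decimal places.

Entropy H = −Σ p log₂ p ≈ 2.4908 bits.
Huffman merges: 8/125+133/1000→197/1000; 39/250+197/1000→353/1000; 21/100+109/500→107/250; 219/1000+353/1000→143/250; 107/250+143/250→1. L = 51/20 ≈ 2.5500.
L − H = 2.5500 − 2.4908 = 0.059 bits.

0.059 bits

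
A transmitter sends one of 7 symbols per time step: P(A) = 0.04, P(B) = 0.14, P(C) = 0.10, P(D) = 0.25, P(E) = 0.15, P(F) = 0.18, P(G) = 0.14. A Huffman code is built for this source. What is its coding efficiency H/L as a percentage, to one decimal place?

Entropy H = −Σ p log₂ p ≈ 2.6680 bits.
Huffman merges: 1/25+1/10→7/50; 7/50+7/50→7/25; 7/50+3/20→29/100; 9/50+1/4→43/100; 7/25+29/100→57/100; 43/100+57/100→1. L = 271/100 ≈ 2.7100.
Efficiency = H/L = 2.6680/2.7100 = 98.5%.

98.5%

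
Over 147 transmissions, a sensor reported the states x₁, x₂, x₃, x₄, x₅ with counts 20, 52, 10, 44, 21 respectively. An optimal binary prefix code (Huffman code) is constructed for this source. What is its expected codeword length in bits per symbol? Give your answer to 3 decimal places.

Probabilities are the counts divided by 147.
Repeatedly combine the two least-probable nodes; the expected code length is the sum of the merged weights.
merge 10/147 + 20/147 → 10/49
merge 1/7 + 10/49 → 17/49
merge 44/147 + 17/49 → 95/147
merge 52/147 + 95/147 → 1
L = 10/49 + 17/49 + 95/147 + 1 = 323/147 ≈ 2.197 bits/symbol.

2.197 bits/symbol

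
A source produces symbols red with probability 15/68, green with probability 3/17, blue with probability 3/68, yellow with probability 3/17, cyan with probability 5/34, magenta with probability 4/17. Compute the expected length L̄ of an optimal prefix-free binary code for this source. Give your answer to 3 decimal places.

2.544 bits/symbol

Repeatedly combine the two least-probable nodes; the expected code length is the sum of the merged weights.
merge 3/68 + 5/34 → 13/68
merge 3/17 + 3/17 → 6/17
merge 13/68 + 15/68 → 7/17
merge 4/17 + 6/17 → 10/17
merge 7/17 + 10/17 → 1
L = 13/68 + 6/17 + 7/17 + 10/17 + 1 = 173/68 ≈ 2.544 bits/symbol.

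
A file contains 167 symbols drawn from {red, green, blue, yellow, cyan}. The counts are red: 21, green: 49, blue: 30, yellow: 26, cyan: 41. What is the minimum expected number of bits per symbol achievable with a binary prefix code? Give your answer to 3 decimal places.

2.281 bits/symbol

Probabilities are the counts divided by 167.
Repeatedly combine the two least-probable nodes; the expected code length is the sum of the merged weights.
merge 21/167 + 26/167 → 47/167
merge 30/167 + 41/167 → 71/167
merge 47/167 + 49/167 → 96/167
merge 71/167 + 96/167 → 1
L = 47/167 + 71/167 + 96/167 + 1 = 381/167 ≈ 2.281 bits/symbol.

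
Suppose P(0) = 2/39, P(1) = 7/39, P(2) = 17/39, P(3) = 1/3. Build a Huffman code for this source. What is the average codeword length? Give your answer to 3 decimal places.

Repeatedly combine the two least-probable nodes; the expected code length is the sum of the merged weights.
merge 2/39 + 7/39 → 3/13
merge 3/13 + 1/3 → 22/39
merge 17/39 + 22/39 → 1
L = 3/13 + 22/39 + 1 = 70/39 ≈ 1.795 bits/symbol.

1.795 bits/symbol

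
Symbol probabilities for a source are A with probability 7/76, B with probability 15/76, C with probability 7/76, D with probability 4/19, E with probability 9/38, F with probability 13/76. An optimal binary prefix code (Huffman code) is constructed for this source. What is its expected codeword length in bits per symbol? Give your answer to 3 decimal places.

Repeatedly combine the two least-probable nodes; the expected code length is the sum of the merged weights.
merge 7/76 + 7/76 → 7/38
merge 13/76 + 7/38 → 27/76
merge 15/76 + 4/19 → 31/76
merge 9/38 + 27/76 → 45/76
merge 31/76 + 45/76 → 1
L = 7/38 + 27/76 + 31/76 + 45/76 + 1 = 193/76 ≈ 2.539 bits/symbol.

2.539 bits/symbol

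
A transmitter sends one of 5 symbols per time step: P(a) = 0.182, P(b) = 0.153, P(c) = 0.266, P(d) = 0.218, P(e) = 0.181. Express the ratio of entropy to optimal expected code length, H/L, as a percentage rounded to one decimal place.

98.3%

Entropy H = −Σ p log₂ p ≈ 2.2953 bits.
Huffman merges: 153/1000+181/1000→167/500; 91/500+109/500→2/5; 133/500+167/500→3/5; 2/5+3/5→1. L = 1167/500 ≈ 2.3340.
Efficiency = H/L = 2.2953/2.3340 = 98.3%.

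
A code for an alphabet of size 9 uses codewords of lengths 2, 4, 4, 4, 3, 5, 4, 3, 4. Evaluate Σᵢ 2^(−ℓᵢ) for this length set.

0.84375

With common denominator 2^5 = 32: Σ 2^(−ℓᵢ) = 8/32 + 2/32 + 2/32 + 2/32 + 4/32 + 1/32 + 2/32 + 4/32 + 2/32 = 27/32 = 0.84375.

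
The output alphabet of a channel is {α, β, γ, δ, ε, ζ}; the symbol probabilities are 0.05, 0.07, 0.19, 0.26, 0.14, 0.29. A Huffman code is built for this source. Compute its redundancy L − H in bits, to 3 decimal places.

0.020 bits

Entropy H = −Σ p log₂ p ≈ 2.3602 bits.
Huffman merges: 1/20+7/100→3/25; 3/25+7/50→13/50; 19/100+13/50→9/20; 13/50+29/100→11/20; 9/20+11/20→1. L = 119/50 ≈ 2.3800.
L − H = 2.3800 − 2.3602 = 0.020 bits.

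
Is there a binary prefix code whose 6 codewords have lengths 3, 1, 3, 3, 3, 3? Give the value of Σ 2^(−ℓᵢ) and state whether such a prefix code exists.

1.125; no

With common denominator 2^3 = 8: Σ 2^(−ℓᵢ) = 1/8 + 4/8 + 1/8 + 1/8 + 1/8 + 1/8 = 9/8 = 1.125.
Kraft's inequality requires Σ ≤ 1; here Σ = 1.125 > 1, so no such prefix code exists.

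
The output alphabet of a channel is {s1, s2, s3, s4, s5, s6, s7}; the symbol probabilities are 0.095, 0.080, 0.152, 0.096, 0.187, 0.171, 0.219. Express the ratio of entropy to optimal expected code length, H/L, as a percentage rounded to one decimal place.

98.2%

Entropy H = −Σ p log₂ p ≈ 2.7197 bits.
Huffman merges: 2/25+19/200→7/40; 12/125+19/125→31/125; 171/1000+7/40→173/500; 187/1000+219/1000→203/500; 31/125+173/500→297/500; 203/500+297/500→1. L = 2769/1000 ≈ 2.7690.
Efficiency = H/L = 2.7197/2.7690 = 98.2%.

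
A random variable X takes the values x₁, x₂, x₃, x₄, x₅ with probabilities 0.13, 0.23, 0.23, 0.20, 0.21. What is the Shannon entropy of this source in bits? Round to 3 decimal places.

2.295 bits

H = −Σ pᵢ log₂ pᵢ.
−0.13·log₂(0.13) = 0.3826
−0.23·log₂(0.23) = 0.4877
−0.23·log₂(0.23) = 0.4877
−0.20·log₂(0.20) = 0.4644
−0.21·log₂(0.21) = 0.4728
Sum ≈ 2.2952 → 2.295 bits.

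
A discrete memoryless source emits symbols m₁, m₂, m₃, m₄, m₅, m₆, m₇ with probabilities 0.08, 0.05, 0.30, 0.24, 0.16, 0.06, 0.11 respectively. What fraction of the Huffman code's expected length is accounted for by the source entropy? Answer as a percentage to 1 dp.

98.8%

Entropy H = −Σ p log₂ p ≈ 2.5397 bits.
Huffman merges: 1/20+3/50→11/100; 2/25+11/100→19/100; 11/100+4/25→27/100; 19/100+6/25→43/100; 27/100+3/10→57/100; 43/100+57/100→1. L = 257/100 ≈ 2.5700.
Efficiency = H/L = 2.5397/2.5700 = 98.8%.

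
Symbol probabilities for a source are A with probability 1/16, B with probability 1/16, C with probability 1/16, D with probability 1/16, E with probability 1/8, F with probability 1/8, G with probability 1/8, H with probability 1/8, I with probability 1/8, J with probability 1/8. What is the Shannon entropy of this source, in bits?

Each probability is a power of 1/2, so log₂(1/p) is an integer.
H = Σ p·log₂(1/p) = 1/16·4 + 1/16·4 + 1/16·4 + 1/16·4 + 1/8·3 + 1/8·3 + 1/8·3 + 1/8·3 + 1/8·3 + 1/8·3 = 3.25 bits.

3.25 bits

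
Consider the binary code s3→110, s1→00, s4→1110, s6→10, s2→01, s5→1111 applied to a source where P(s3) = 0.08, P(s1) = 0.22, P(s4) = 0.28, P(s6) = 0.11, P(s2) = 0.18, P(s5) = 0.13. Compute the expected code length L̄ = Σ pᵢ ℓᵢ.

L̄ = Σ pᵢ·ℓᵢ = 0.08·3 + 0.22·2 + 0.28·4 + 0.11·2 + 0.18·2 + 0.13·4 = 2.9 bits/symbol.

2.9 bits/symbol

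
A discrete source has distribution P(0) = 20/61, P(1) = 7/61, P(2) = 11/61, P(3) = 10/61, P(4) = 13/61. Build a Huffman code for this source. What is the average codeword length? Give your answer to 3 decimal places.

2.279 bits/symbol

Repeatedly combine the two least-probable nodes; the expected code length is the sum of the merged weights.
merge 7/61 + 10/61 → 17/61
merge 11/61 + 13/61 → 24/61
merge 17/61 + 20/61 → 37/61
merge 24/61 + 37/61 → 1
L = 17/61 + 24/61 + 37/61 + 1 = 139/61 ≈ 2.279 bits/symbol.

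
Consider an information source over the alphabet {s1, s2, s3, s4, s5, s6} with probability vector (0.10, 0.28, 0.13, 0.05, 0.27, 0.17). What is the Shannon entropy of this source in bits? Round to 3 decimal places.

H = −Σ pᵢ log₂ pᵢ.
−0.10·log₂(0.10) = 0.3322
−0.28·log₂(0.28) = 0.5142
−0.13·log₂(0.13) = 0.3826
−0.05·log₂(0.05) = 0.2161
−0.27·log₂(0.27) = 0.5100
−0.17·log₂(0.17) = 0.4346
Sum ≈ 2.3898 → 2.390 bits.

2.390 bits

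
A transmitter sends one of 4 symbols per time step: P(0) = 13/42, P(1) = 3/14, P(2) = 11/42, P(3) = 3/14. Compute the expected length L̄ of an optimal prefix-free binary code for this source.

2 bits/symbol

Repeatedly combine the two least-probable nodes; the expected code length is the sum of the merged weights.
merge 3/14 + 3/14 → 3/7
merge 11/42 + 13/42 → 4/7
merge 3/7 + 4/7 → 1
L = 3/7 + 4/7 + 1 = 2 bits/symbol.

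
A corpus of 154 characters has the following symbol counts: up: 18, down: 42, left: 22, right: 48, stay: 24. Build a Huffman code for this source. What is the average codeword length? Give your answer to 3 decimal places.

2.260 bits/symbol

Probabilities are the counts divided by 154.
Repeatedly combine the two least-probable nodes; the expected code length is the sum of the merged weights.
merge 9/77 + 1/7 → 20/77
merge 12/77 + 20/77 → 32/77
merge 3/11 + 24/77 → 45/77
merge 32/77 + 45/77 → 1
L = 20/77 + 32/77 + 45/77 + 1 = 174/77 ≈ 2.260 bits/symbol.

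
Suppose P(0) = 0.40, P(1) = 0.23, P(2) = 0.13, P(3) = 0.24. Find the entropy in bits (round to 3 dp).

1.893 bits

H = −Σ pᵢ log₂ pᵢ.
−0.40·log₂(0.40) = 0.5288
−0.23·log₂(0.23) = 0.4877
−0.13·log₂(0.13) = 0.3826
−0.24·log₂(0.24) = 0.4941
Sum ≈ 1.8932 → 1.893 bits.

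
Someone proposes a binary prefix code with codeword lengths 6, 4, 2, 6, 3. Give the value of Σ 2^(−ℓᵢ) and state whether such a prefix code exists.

With common denominator 2^6 = 64: Σ 2^(−ℓᵢ) = 1/64 + 4/64 + 16/64 + 1/64 + 8/64 = 30/64 = 0.46875.
Kraft's inequality requires Σ ≤ 1; here Σ = 0.46875 ≤ 1, so such a prefix code exists.

0.46875; yes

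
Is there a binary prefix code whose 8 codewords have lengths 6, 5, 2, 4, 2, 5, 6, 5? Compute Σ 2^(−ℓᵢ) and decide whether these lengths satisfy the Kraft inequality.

0.6875; yes

With common denominator 2^6 = 64: Σ 2^(−ℓᵢ) = 1/64 + 2/64 + 16/64 + 4/64 + 16/64 + 2/64 + 1/64 + 2/64 = 44/64 = 0.6875.
Kraft's inequality requires Σ ≤ 1; here Σ = 0.6875 ≤ 1, so such a prefix code exists.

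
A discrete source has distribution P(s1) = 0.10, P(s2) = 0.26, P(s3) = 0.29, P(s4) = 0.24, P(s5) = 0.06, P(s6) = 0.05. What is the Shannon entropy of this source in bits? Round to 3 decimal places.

H = −Σ pᵢ log₂ pᵢ.
−0.10·log₂(0.10) = 0.3322
−0.26·log₂(0.26) = 0.5053
−0.29·log₂(0.29) = 0.5179
−0.24·log₂(0.24) = 0.4941
−0.06·log₂(0.06) = 0.2435
−0.05·log₂(0.05) = 0.2161
Sum ≈ 2.3091 → 2.309 bits.

2.309 bits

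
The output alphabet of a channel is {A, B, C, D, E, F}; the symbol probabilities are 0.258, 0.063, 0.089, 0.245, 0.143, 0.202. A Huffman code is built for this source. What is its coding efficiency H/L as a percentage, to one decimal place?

99.3%

Entropy H = −Σ p log₂ p ≈ 2.4307 bits.
Huffman merges: 63/1000+89/1000→19/125; 143/1000+19/125→59/200; 101/500+49/200→447/1000; 129/500+59/200→553/1000; 447/1000+553/1000→1. L = 2447/1000 ≈ 2.4470.
Efficiency = H/L = 2.4307/2.4470 = 99.3%.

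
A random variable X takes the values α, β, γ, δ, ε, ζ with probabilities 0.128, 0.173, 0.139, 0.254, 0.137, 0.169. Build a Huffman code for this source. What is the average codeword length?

Repeatedly combine the two least-probable nodes; the expected code length is the sum of the merged weights.
merge 16/125 + 137/1000 → 53/200
merge 139/1000 + 169/1000 → 77/250
merge 173/1000 + 127/500 → 427/1000
merge 53/200 + 77/250 → 573/1000
merge 427/1000 + 573/1000 → 1
L = 53/200 + 77/250 + 427/1000 + 573/1000 + 1 = 2573/1000 = 2.573 bits/symbol.

2.573 bits/symbol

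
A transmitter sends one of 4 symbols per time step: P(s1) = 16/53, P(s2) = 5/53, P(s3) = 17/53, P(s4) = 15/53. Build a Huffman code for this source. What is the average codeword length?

2 bits/symbol

Repeatedly combine the two least-probable nodes; the expected code length is the sum of the merged weights.
merge 5/53 + 15/53 → 20/53
merge 16/53 + 17/53 → 33/53
merge 20/53 + 33/53 → 1
L = 20/53 + 33/53 + 1 = 2 bits/symbol.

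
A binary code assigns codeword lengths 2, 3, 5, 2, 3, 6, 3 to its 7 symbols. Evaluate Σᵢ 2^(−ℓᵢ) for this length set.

With common denominator 2^6 = 64: Σ 2^(−ℓᵢ) = 16/64 + 8/64 + 2/64 + 16/64 + 8/64 + 1/64 + 8/64 = 59/64 = 0.921875.

0.921875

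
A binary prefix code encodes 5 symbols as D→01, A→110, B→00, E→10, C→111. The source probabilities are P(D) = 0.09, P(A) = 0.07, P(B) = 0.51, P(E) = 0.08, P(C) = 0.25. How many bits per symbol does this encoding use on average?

L̄ = Σ pᵢ·ℓᵢ = 0.09·2 + 0.07·3 + 0.51·2 + 0.08·2 + 0.25·3 = 2.32 bits/symbol.

2.32 bits/symbol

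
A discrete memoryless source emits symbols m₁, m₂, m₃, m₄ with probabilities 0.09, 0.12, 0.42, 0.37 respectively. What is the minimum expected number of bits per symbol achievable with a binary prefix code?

Repeatedly combine the two least-probable nodes; the expected code length is the sum of the merged weights.
merge 9/100 + 3/25 → 21/100
merge 21/100 + 37/100 → 29/50
merge 21/50 + 29/50 → 1
L = 21/100 + 29/50 + 1 = 179/100 = 1.79 bits/symbol.

1.79 bits/symbol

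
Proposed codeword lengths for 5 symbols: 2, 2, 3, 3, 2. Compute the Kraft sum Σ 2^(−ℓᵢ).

With common denominator 2^3 = 8: Σ 2^(−ℓᵢ) = 2/8 + 2/8 + 1/8 + 1/8 + 2/8 = 8/8 = 1.

1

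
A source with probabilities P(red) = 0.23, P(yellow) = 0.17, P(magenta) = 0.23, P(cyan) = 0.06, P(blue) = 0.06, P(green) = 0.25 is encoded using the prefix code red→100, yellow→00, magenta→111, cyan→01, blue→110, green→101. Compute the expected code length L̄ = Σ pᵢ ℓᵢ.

2.77 bits/symbol

L̄ = Σ pᵢ·ℓᵢ = 0.23·3 + 0.17·2 + 0.23·3 + 0.06·2 + 0.06·3 + 0.25·3 = 2.77 bits/symbol.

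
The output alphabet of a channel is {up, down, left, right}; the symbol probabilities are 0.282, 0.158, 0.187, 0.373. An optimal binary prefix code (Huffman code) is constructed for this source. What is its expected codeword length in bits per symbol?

Repeatedly combine the two least-probable nodes; the expected code length is the sum of the merged weights.
merge 79/500 + 187/1000 → 69/200
merge 141/500 + 69/200 → 627/1000
merge 373/1000 + 627/1000 → 1
L = 69/200 + 627/1000 + 1 = 493/250 = 1.972 bits/symbol.

1.972 bits/symbol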